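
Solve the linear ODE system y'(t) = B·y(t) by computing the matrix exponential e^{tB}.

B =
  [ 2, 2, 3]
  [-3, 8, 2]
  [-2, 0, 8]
e^{tB} =
  [2*t^2*exp(6*t) - 4*t*exp(6*t) + exp(6*t), -2*t^2*exp(6*t) + 2*t*exp(6*t), -t^2*exp(6*t) + 3*t*exp(6*t)]
  [t^2*exp(6*t) - 3*t*exp(6*t), -t^2*exp(6*t) + 2*t*exp(6*t) + exp(6*t), -t^2*exp(6*t)/2 + 2*t*exp(6*t)]
  [2*t^2*exp(6*t) - 2*t*exp(6*t), -2*t^2*exp(6*t), -t^2*exp(6*t) + 2*t*exp(6*t) + exp(6*t)]

Strategy: write B = P · J · P⁻¹ where J is a Jordan canonical form, so e^{tB} = P · e^{tJ} · P⁻¹, and e^{tJ} can be computed block-by-block.

B has Jordan form
J =
  [6, 1, 0]
  [0, 6, 1]
  [0, 0, 6]
(up to reordering of blocks).

Per-block formulas:
  For a 3×3 Jordan block J_3(6): exp(t · J_3(6)) = e^(6t)·(I + t·N + (t^2/2)·N^2), where N is the 3×3 nilpotent shift.

After assembling e^{tJ} and conjugating by P, we get:

e^{tB} =
  [2*t^2*exp(6*t) - 4*t*exp(6*t) + exp(6*t), -2*t^2*exp(6*t) + 2*t*exp(6*t), -t^2*exp(6*t) + 3*t*exp(6*t)]
  [t^2*exp(6*t) - 3*t*exp(6*t), -t^2*exp(6*t) + 2*t*exp(6*t) + exp(6*t), -t^2*exp(6*t)/2 + 2*t*exp(6*t)]
  [2*t^2*exp(6*t) - 2*t*exp(6*t), -2*t^2*exp(6*t), -t^2*exp(6*t) + 2*t*exp(6*t) + exp(6*t)]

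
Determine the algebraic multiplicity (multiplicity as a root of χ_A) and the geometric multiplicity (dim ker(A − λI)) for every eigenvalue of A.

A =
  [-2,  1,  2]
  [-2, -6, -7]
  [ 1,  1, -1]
λ = -3: alg = 3, geom = 1

Step 1 — factor the characteristic polynomial to read off the algebraic multiplicities:
  χ_A(x) = (x + 3)^3

Step 2 — compute geometric multiplicities via the rank-nullity identity g(λ) = n − rank(A − λI):
  rank(A − (-3)·I) = 2, so dim ker(A − (-3)·I) = n − 2 = 1

Summary:
  λ = -3: algebraic multiplicity = 3, geometric multiplicity = 1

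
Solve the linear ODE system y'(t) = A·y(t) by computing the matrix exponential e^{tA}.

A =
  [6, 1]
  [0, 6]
e^{tA} =
  [exp(6*t), t*exp(6*t)]
  [0, exp(6*t)]

Strategy: write A = P · J · P⁻¹ where J is a Jordan canonical form, so e^{tA} = P · e^{tJ} · P⁻¹, and e^{tJ} can be computed block-by-block.

A has Jordan form
J =
  [6, 1]
  [0, 6]
(up to reordering of blocks).

Per-block formulas:
  For a 2×2 Jordan block J_2(6): exp(t · J_2(6)) = e^(6t)·(I + t·N), where N is the 2×2 nilpotent shift.

After assembling e^{tJ} and conjugating by P, we get:

e^{tA} =
  [exp(6*t), t*exp(6*t)]
  [0, exp(6*t)]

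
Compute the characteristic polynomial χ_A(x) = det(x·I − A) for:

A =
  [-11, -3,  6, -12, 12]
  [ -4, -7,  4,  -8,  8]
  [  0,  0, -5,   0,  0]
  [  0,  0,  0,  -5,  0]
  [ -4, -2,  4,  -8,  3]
x^5 + 25*x^4 + 250*x^3 + 1250*x^2 + 3125*x + 3125

Expanding det(x·I − A) (e.g. by cofactor expansion or by noting that A is similar to its Jordan form J, which has the same characteristic polynomial as A) gives
  χ_A(x) = x^5 + 25*x^4 + 250*x^3 + 1250*x^2 + 3125*x + 3125
which factors as (x + 5)^5. The eigenvalues (with algebraic multiplicities) are λ = -5 with multiplicity 5.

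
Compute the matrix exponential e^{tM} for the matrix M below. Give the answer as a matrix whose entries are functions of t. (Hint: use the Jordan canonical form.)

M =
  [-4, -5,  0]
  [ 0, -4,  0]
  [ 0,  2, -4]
e^{tM} =
  [exp(-4*t), -5*t*exp(-4*t), 0]
  [0, exp(-4*t), 0]
  [0, 2*t*exp(-4*t), exp(-4*t)]

Strategy: write M = P · J · P⁻¹ where J is a Jordan canonical form, so e^{tM} = P · e^{tJ} · P⁻¹, and e^{tJ} can be computed block-by-block.

M has Jordan form
J =
  [-4,  1,  0]
  [ 0, -4,  0]
  [ 0,  0, -4]
(up to reordering of blocks).

Per-block formulas:
  For a 2×2 Jordan block J_2(-4): exp(t · J_2(-4)) = e^(-4t)·(I + t·N), where N is the 2×2 nilpotent shift.
  For a 1×1 block at λ = -4: exp(t · [-4]) = [e^(-4t)].

After assembling e^{tJ} and conjugating by P, we get:

e^{tM} =
  [exp(-4*t), -5*t*exp(-4*t), 0]
  [0, exp(-4*t), 0]
  [0, 2*t*exp(-4*t), exp(-4*t)]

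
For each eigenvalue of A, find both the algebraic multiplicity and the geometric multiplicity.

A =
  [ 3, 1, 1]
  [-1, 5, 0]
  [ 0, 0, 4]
λ = 4: alg = 3, geom = 1

Step 1 — factor the characteristic polynomial to read off the algebraic multiplicities:
  χ_A(x) = (x - 4)^3

Step 2 — compute geometric multiplicities via the rank-nullity identity g(λ) = n − rank(A − λI):
  rank(A − (4)·I) = 2, so dim ker(A − (4)·I) = n − 2 = 1

Summary:
  λ = 4: algebraic multiplicity = 3, geometric multiplicity = 1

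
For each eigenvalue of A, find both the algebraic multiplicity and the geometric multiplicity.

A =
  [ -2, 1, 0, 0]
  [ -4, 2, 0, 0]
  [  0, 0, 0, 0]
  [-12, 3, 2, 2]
λ = 0: alg = 3, geom = 2; λ = 2: alg = 1, geom = 1

Step 1 — factor the characteristic polynomial to read off the algebraic multiplicities:
  χ_A(x) = x^3*(x - 2)

Step 2 — compute geometric multiplicities via the rank-nullity identity g(λ) = n − rank(A − λI):
  rank(A − (0)·I) = 2, so dim ker(A − (0)·I) = n − 2 = 2
  rank(A − (2)·I) = 3, so dim ker(A − (2)·I) = n − 3 = 1

Summary:
  λ = 0: algebraic multiplicity = 3, geometric multiplicity = 2
  λ = 2: algebraic multiplicity = 1, geometric multiplicity = 1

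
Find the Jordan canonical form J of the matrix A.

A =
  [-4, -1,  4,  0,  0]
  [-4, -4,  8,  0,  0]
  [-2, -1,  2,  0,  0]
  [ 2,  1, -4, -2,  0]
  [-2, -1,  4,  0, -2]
J_2(-2) ⊕ J_1(-2) ⊕ J_1(-2) ⊕ J_1(-2)

The characteristic polynomial is
  det(x·I − A) = x^5 + 10*x^4 + 40*x^3 + 80*x^2 + 80*x + 32 = (x + 2)^5

Eigenvalues and multiplicities (the geometric multiplicity of λ is n − rank(A − λI), which equals the number of Jordan blocks for λ):
  λ = -2: algebraic multiplicity = 5, geometric multiplicity = 4

Determining the block sizes for each eigenvalue:
  λ = -2: 4 blocks summing to 5 forces exactly one block of size 2 and the rest size 1 → block sizes [2, 1, 1, 1]

Assembling the blocks gives a Jordan form
J =
  [-2,  1,  0,  0,  0]
  [ 0, -2,  0,  0,  0]
  [ 0,  0, -2,  0,  0]
  [ 0,  0,  0, -2,  0]
  [ 0,  0,  0,  0, -2]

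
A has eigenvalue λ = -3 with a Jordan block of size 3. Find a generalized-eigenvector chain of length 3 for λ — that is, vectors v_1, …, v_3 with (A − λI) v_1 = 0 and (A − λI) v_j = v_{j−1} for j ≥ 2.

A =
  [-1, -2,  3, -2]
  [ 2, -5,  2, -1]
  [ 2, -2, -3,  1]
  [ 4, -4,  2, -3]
A Jordan chain for λ = -3 of length 3:
v_1 = (-2, 0, 4, 4)ᵀ
v_2 = (2, 2, 2, 4)ᵀ
v_3 = (1, 0, 0, 0)ᵀ

Let N = A − (-3)·I. We want v_3 with N^3 v_3 = 0 but N^2 v_3 ≠ 0; then v_{j-1} := N · v_j for j = 3, …, 2.

Pick v_3 = (1, 0, 0, 0)ᵀ.
Then v_2 = N · v_3 = (2, 2, 2, 4)ᵀ.
Then v_1 = N · v_2 = (-2, 0, 4, 4)ᵀ.

Sanity check: (A − (-3)·I) v_1 = (0, 0, 0, 0)ᵀ = 0. ✓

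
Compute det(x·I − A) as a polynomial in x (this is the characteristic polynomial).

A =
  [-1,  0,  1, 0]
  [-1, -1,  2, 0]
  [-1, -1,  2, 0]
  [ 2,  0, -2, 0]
x^4

Expanding det(x·I − A) (e.g. by cofactor expansion or by noting that A is similar to its Jordan form J, which has the same characteristic polynomial as A) gives
  χ_A(x) = x^4
which factors as x^4. The eigenvalues (with algebraic multiplicities) are λ = 0 with multiplicity 4.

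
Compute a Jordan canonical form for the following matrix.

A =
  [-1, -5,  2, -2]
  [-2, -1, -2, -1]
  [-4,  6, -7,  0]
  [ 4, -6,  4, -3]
J_3(-3) ⊕ J_1(-3)

The characteristic polynomial is
  det(x·I − A) = x^4 + 12*x^3 + 54*x^2 + 108*x + 81 = (x + 3)^4

Eigenvalues and multiplicities (the geometric multiplicity of λ is n − rank(A − λI), which equals the number of Jordan blocks for λ):
  λ = -3: algebraic multiplicity = 4, geometric multiplicity = 2

Determining the block sizes for each eigenvalue:
  λ = -3: with am = 4 and gm = 2, the partition is not yet determined (e.g. several partitions of 4 into 2 parts exist). Let N = A − (-3)·I. Computing rank(N^1) = 2, rank(N^2) = 1, rank(N^3) = 0; the number of blocks of size ≥ j is rank(N^{j−1}) − rank(N^j), giving [2, 1, 1]. So we have 1 block(s) of size 3, 1 block(s) of size 1 → block sizes [3, 1]

Assembling the blocks gives a Jordan form
J =
  [-3,  1,  0,  0]
  [ 0, -3,  1,  0]
  [ 0,  0, -3,  0]
  [ 0,  0,  0, -3]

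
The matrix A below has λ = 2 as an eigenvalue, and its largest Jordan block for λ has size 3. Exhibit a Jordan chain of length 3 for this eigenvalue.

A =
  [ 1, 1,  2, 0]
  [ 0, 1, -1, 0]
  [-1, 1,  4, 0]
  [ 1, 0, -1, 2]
A Jordan chain for λ = 2 of length 3:
v_1 = (-1, 1, -1, 0)ᵀ
v_2 = (-1, 0, -1, 1)ᵀ
v_3 = (1, 0, 0, 0)ᵀ

Let N = A − (2)·I. We want v_3 with N^3 v_3 = 0 but N^2 v_3 ≠ 0; then v_{j-1} := N · v_j for j = 3, …, 2.

Pick v_3 = (1, 0, 0, 0)ᵀ.
Then v_2 = N · v_3 = (-1, 0, -1, 1)ᵀ.
Then v_1 = N · v_2 = (-1, 1, -1, 0)ᵀ.

Sanity check: (A − (2)·I) v_1 = (0, 0, 0, 0)ᵀ = 0. ✓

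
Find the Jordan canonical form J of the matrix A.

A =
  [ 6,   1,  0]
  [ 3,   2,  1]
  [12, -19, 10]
J_3(6)

The characteristic polynomial is
  det(x·I − A) = x^3 - 18*x^2 + 108*x - 216 = (x - 6)^3

Eigenvalues and multiplicities (the geometric multiplicity of λ is n − rank(A − λI), which equals the number of Jordan blocks for λ):
  λ = 6: algebraic multiplicity = 3, geometric multiplicity = 1

Determining the block sizes for each eigenvalue:
  λ = 6: one block (gm = 1), so the single block has size am = 3 → block sizes [3]

Assembling the blocks gives a Jordan form
J =
  [6, 1, 0]
  [0, 6, 1]
  [0, 0, 6]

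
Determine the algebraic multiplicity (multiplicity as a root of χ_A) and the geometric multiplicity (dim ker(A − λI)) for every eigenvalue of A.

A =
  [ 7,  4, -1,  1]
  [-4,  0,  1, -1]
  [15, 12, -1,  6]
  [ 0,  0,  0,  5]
λ = 2: alg = 3, geom = 1; λ = 5: alg = 1, geom = 1

Step 1 — factor the characteristic polynomial to read off the algebraic multiplicities:
  χ_A(x) = (x - 5)*(x - 2)^3

Step 2 — compute geometric multiplicities via the rank-nullity identity g(λ) = n − rank(A − λI):
  rank(A − (2)·I) = 3, so dim ker(A − (2)·I) = n − 3 = 1
  rank(A − (5)·I) = 3, so dim ker(A − (5)·I) = n − 3 = 1

Summary:
  λ = 2: algebraic multiplicity = 3, geometric multiplicity = 1
  λ = 5: algebraic multiplicity = 1, geometric multiplicity = 1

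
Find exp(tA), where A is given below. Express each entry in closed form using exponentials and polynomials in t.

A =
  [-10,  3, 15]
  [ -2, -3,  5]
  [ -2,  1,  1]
e^{tA} =
  [-6*t*exp(-4*t) + exp(-4*t), 3*t*exp(-4*t), 15*t*exp(-4*t)]
  [-2*t*exp(-4*t), t*exp(-4*t) + exp(-4*t), 5*t*exp(-4*t)]
  [-2*t*exp(-4*t), t*exp(-4*t), 5*t*exp(-4*t) + exp(-4*t)]

Strategy: write A = P · J · P⁻¹ where J is a Jordan canonical form, so e^{tA} = P · e^{tJ} · P⁻¹, and e^{tJ} can be computed block-by-block.

A has Jordan form
J =
  [-4,  1,  0]
  [ 0, -4,  0]
  [ 0,  0, -4]
(up to reordering of blocks).

Per-block formulas:
  For a 2×2 Jordan block J_2(-4): exp(t · J_2(-4)) = e^(-4t)·(I + t·N), where N is the 2×2 nilpotent shift.
  For a 1×1 block at λ = -4: exp(t · [-4]) = [e^(-4t)].

After assembling e^{tJ} and conjugating by P, we get:

e^{tA} =
  [-6*t*exp(-4*t) + exp(-4*t), 3*t*exp(-4*t), 15*t*exp(-4*t)]
  [-2*t*exp(-4*t), t*exp(-4*t) + exp(-4*t), 5*t*exp(-4*t)]
  [-2*t*exp(-4*t), t*exp(-4*t), 5*t*exp(-4*t) + exp(-4*t)]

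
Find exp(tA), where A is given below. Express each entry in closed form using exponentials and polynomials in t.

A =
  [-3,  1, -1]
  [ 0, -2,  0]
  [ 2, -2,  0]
e^{tA} =
  [-exp(-t) + 2*exp(-2*t), exp(-t) - exp(-2*t), -exp(-t) + exp(-2*t)]
  [0, exp(-2*t), 0]
  [2*exp(-t) - 2*exp(-2*t), -2*exp(-t) + 2*exp(-2*t), 2*exp(-t) - exp(-2*t)]

Strategy: write A = P · J · P⁻¹ where J is a Jordan canonical form, so e^{tA} = P · e^{tJ} · P⁻¹, and e^{tJ} can be computed block-by-block.

A has Jordan form
J =
  [-2,  0,  0]
  [ 0, -2,  0]
  [ 0,  0, -1]
(up to reordering of blocks).

Per-block formulas:
  For a 1×1 block at λ = -1: exp(t · [-1]) = [e^(-1t)].
  For a 1×1 block at λ = -2: exp(t · [-2]) = [e^(-2t)].

After assembling e^{tJ} and conjugating by P, we get:

e^{tA} =
  [-exp(-t) + 2*exp(-2*t), exp(-t) - exp(-2*t), -exp(-t) + exp(-2*t)]
  [0, exp(-2*t), 0]
  [2*exp(-t) - 2*exp(-2*t), -2*exp(-t) + 2*exp(-2*t), 2*exp(-t) - exp(-2*t)]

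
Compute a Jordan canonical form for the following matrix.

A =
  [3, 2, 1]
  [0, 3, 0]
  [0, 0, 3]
J_2(3) ⊕ J_1(3)

The characteristic polynomial is
  det(x·I − A) = x^3 - 9*x^2 + 27*x - 27 = (x - 3)^3

Eigenvalues and multiplicities (the geometric multiplicity of λ is n − rank(A − λI), which equals the number of Jordan blocks for λ):
  λ = 3: algebraic multiplicity = 3, geometric multiplicity = 2

Determining the block sizes for each eigenvalue:
  λ = 3: 2 blocks summing to 3 forces exactly one block of size 2 and the rest size 1 → block sizes [2, 1]

Assembling the blocks gives a Jordan form
J =
  [3, 1, 0]
  [0, 3, 0]
  [0, 0, 3]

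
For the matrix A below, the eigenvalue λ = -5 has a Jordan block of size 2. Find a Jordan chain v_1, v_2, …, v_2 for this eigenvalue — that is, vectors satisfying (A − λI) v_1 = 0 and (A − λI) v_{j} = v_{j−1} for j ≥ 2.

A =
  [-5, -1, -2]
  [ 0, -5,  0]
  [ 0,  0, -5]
A Jordan chain for λ = -5 of length 2:
v_1 = (-1, 0, 0)ᵀ
v_2 = (0, 1, 0)ᵀ

Let N = A − (-5)·I. We want v_2 with N^2 v_2 = 0 but N^1 v_2 ≠ 0; then v_{j-1} := N · v_j for j = 2, …, 2.

Pick v_2 = (0, 1, 0)ᵀ.
Then v_1 = N · v_2 = (-1, 0, 0)ᵀ.

Sanity check: (A − (-5)·I) v_1 = (0, 0, 0)ᵀ = 0. ✓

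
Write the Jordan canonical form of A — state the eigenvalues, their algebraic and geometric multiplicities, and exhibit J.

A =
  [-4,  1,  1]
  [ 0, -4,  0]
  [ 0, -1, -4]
J_3(-4)

The characteristic polynomial is
  det(x·I − A) = x^3 + 12*x^2 + 48*x + 64 = (x + 4)^3

Eigenvalues and multiplicities (the geometric multiplicity of λ is n − rank(A − λI), which equals the number of Jordan blocks for λ):
  λ = -4: algebraic multiplicity = 3, geometric multiplicity = 1

Determining the block sizes for each eigenvalue:
  λ = -4: one block (gm = 1), so the single block has size am = 3 → block sizes [3]

Assembling the blocks gives a Jordan form
J =
  [-4,  1,  0]
  [ 0, -4,  1]
  [ 0,  0, -4]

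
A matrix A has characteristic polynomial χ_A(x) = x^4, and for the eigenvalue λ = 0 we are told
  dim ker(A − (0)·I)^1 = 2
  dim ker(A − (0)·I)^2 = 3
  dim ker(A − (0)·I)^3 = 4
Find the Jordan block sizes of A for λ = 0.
Block sizes for λ = 0: [3, 1]

From the dimensions of kernels of powers, the number of Jordan blocks of size at least j is d_j − d_{j−1} where d_j = dim ker(N^j) (with d_0 = 0). Computing the differences gives [2, 1, 1].
The number of blocks of size exactly k is (#blocks of size ≥ k) − (#blocks of size ≥ k + 1), so the partition is: 1 block(s) of size 1, 1 block(s) of size 3.
In nonincreasing order the block sizes are [3, 1].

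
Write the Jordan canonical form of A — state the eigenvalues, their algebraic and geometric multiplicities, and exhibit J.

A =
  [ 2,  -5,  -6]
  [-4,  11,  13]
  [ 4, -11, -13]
J_3(0)

The characteristic polynomial is
  det(x·I − A) = x^3

Eigenvalues and multiplicities (the geometric multiplicity of λ is n − rank(A − λI), which equals the number of Jordan blocks for λ):
  λ = 0: algebraic multiplicity = 3, geometric multiplicity = 1

Determining the block sizes for each eigenvalue:
  λ = 0: one block (gm = 1), so the single block has size am = 3 → block sizes [3]

Assembling the blocks gives a Jordan form
J =
  [0, 1, 0]
  [0, 0, 1]
  [0, 0, 0]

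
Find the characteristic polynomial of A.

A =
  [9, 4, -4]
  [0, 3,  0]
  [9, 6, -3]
x^3 - 9*x^2 + 27*x - 27

Expanding det(x·I − A) (e.g. by cofactor expansion or by noting that A is similar to its Jordan form J, which has the same characteristic polynomial as A) gives
  χ_A(x) = x^3 - 9*x^2 + 27*x - 27
which factors as (x - 3)^3. The eigenvalues (with algebraic multiplicities) are λ = 3 with multiplicity 3.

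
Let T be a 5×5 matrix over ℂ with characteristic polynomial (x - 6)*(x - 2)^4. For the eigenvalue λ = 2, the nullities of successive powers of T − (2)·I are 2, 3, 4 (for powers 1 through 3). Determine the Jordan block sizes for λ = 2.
Block sizes for λ = 2: [3, 1]

From the dimensions of kernels of powers, the number of Jordan blocks of size at least j is d_j − d_{j−1} where d_j = dim ker(N^j) (with d_0 = 0). Computing the differences gives [2, 1, 1].
The number of blocks of size exactly k is (#blocks of size ≥ k) − (#blocks of size ≥ k + 1), so the partition is: 1 block(s) of size 1, 1 block(s) of size 3.
In nonincreasing order the block sizes are [3, 1].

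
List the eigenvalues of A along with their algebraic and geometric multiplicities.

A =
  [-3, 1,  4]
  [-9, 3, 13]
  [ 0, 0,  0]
λ = 0: alg = 3, geom = 1

Step 1 — factor the characteristic polynomial to read off the algebraic multiplicities:
  χ_A(x) = x^3

Step 2 — compute geometric multiplicities via the rank-nullity identity g(λ) = n − rank(A − λI):
  rank(A − (0)·I) = 2, so dim ker(A − (0)·I) = n − 2 = 1

Summary:
  λ = 0: algebraic multiplicity = 3, geometric multiplicity = 1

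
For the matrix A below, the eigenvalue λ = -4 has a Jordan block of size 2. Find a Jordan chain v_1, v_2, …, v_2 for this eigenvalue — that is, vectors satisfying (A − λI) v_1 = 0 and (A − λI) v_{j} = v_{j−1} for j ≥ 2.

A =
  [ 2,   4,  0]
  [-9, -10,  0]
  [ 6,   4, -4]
A Jordan chain for λ = -4 of length 2:
v_1 = (6, -9, 6)ᵀ
v_2 = (1, 0, 0)ᵀ

Let N = A − (-4)·I. We want v_2 with N^2 v_2 = 0 but N^1 v_2 ≠ 0; then v_{j-1} := N · v_j for j = 2, …, 2.

Pick v_2 = (1, 0, 0)ᵀ.
Then v_1 = N · v_2 = (6, -9, 6)ᵀ.

Sanity check: (A − (-4)·I) v_1 = (0, 0, 0)ᵀ = 0. ✓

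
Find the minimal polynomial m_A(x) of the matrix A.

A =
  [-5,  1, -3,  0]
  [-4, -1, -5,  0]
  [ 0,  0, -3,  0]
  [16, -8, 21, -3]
x^3 + 9*x^2 + 27*x + 27

The characteristic polynomial is χ_A(x) = (x + 3)^4, so the eigenvalues are known. The minimal polynomial is
  m_A(x) = Π_λ (x − λ)^{k_λ}
where k_λ is the size of the *largest* Jordan block for λ (equivalently, the smallest k with (A − λI)^k v = 0 for every generalised eigenvector v of λ).

  λ = -3: largest Jordan block has size 3, contributing (x + 3)^3

So m_A(x) = (x + 3)^3 = x^3 + 9*x^2 + 27*x + 27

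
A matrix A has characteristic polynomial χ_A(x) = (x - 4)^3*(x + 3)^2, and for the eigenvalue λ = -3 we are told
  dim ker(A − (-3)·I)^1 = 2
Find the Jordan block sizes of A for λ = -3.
Block sizes for λ = -3: [1, 1]

From the dimensions of kernels of powers, the number of Jordan blocks of size at least j is d_j − d_{j−1} where d_j = dim ker(N^j) (with d_0 = 0). Computing the differences gives [2].
The number of blocks of size exactly k is (#blocks of size ≥ k) − (#blocks of size ≥ k + 1), so the partition is: 2 block(s) of size 1.
In nonincreasing order the block sizes are [1, 1].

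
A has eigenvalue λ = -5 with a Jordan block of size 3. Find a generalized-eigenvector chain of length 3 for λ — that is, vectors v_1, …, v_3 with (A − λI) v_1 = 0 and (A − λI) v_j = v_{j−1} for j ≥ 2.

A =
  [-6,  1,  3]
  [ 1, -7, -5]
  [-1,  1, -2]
A Jordan chain for λ = -5 of length 3:
v_1 = (-1, 2, -1)ᵀ
v_2 = (-1, 1, -1)ᵀ
v_3 = (1, 0, 0)ᵀ

Let N = A − (-5)·I. We want v_3 with N^3 v_3 = 0 but N^2 v_3 ≠ 0; then v_{j-1} := N · v_j for j = 3, …, 2.

Pick v_3 = (1, 0, 0)ᵀ.
Then v_2 = N · v_3 = (-1, 1, -1)ᵀ.
Then v_1 = N · v_2 = (-1, 2, -1)ᵀ.

Sanity check: (A − (-5)·I) v_1 = (0, 0, 0)ᵀ = 0. ✓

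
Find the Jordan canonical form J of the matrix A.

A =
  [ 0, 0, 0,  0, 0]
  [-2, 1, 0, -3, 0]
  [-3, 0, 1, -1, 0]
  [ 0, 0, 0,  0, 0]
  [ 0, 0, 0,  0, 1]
J_1(0) ⊕ J_1(0) ⊕ J_1(1) ⊕ J_1(1) ⊕ J_1(1)

The characteristic polynomial is
  det(x·I − A) = x^5 - 3*x^4 + 3*x^3 - x^2 = x^2*(x - 1)^3

Eigenvalues and multiplicities (the geometric multiplicity of λ is n − rank(A − λI), which equals the number of Jordan blocks for λ):
  λ = 0: algebraic multiplicity = 2, geometric multiplicity = 2
  λ = 1: algebraic multiplicity = 3, geometric multiplicity = 3

Determining the block sizes for each eigenvalue:
  λ = 0: gm = am = 2, so every block has size 1 → block sizes [1, 1]
  λ = 1: gm = am = 3, so every block has size 1 → block sizes [1, 1, 1]

Assembling the blocks gives a Jordan form
J =
  [0, 0, 0, 0, 0]
  [0, 0, 0, 0, 0]
  [0, 0, 1, 0, 0]
  [0, 0, 0, 1, 0]
  [0, 0, 0, 0, 1]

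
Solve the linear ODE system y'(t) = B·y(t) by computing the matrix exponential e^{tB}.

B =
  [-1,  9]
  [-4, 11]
e^{tB} =
  [-6*t*exp(5*t) + exp(5*t), 9*t*exp(5*t)]
  [-4*t*exp(5*t), 6*t*exp(5*t) + exp(5*t)]

Strategy: write B = P · J · P⁻¹ where J is a Jordan canonical form, so e^{tB} = P · e^{tJ} · P⁻¹, and e^{tJ} can be computed block-by-block.

B has Jordan form
J =
  [5, 1]
  [0, 5]
(up to reordering of blocks).

Per-block formulas:
  For a 2×2 Jordan block J_2(5): exp(t · J_2(5)) = e^(5t)·(I + t·N), where N is the 2×2 nilpotent shift.

After assembling e^{tJ} and conjugating by P, we get:

e^{tB} =
  [-6*t*exp(5*t) + exp(5*t), 9*t*exp(5*t)]
  [-4*t*exp(5*t), 6*t*exp(5*t) + exp(5*t)]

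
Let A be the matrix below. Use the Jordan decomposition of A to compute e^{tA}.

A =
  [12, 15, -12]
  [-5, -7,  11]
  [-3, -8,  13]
e^{tA} =
  [-3*t^2*exp(6*t)/2 + 6*t*exp(6*t) + exp(6*t), -9*t^2*exp(6*t)/2 + 15*t*exp(6*t), 9*t^2*exp(6*t)/2 - 12*t*exp(6*t)]
  [t^2*exp(6*t) - 5*t*exp(6*t), 3*t^2*exp(6*t) - 13*t*exp(6*t) + exp(6*t), -3*t^2*exp(6*t) + 11*t*exp(6*t)]
  [t^2*exp(6*t)/2 - 3*t*exp(6*t), 3*t^2*exp(6*t)/2 - 8*t*exp(6*t), -3*t^2*exp(6*t)/2 + 7*t*exp(6*t) + exp(6*t)]

Strategy: write A = P · J · P⁻¹ where J is a Jordan canonical form, so e^{tA} = P · e^{tJ} · P⁻¹, and e^{tJ} can be computed block-by-block.

A has Jordan form
J =
  [6, 1, 0]
  [0, 6, 1]
  [0, 0, 6]
(up to reordering of blocks).

Per-block formulas:
  For a 3×3 Jordan block J_3(6): exp(t · J_3(6)) = e^(6t)·(I + t·N + (t^2/2)·N^2), where N is the 3×3 nilpotent shift.

After assembling e^{tJ} and conjugating by P, we get:

e^{tA} =
  [-3*t^2*exp(6*t)/2 + 6*t*exp(6*t) + exp(6*t), -9*t^2*exp(6*t)/2 + 15*t*exp(6*t), 9*t^2*exp(6*t)/2 - 12*t*exp(6*t)]
  [t^2*exp(6*t) - 5*t*exp(6*t), 3*t^2*exp(6*t) - 13*t*exp(6*t) + exp(6*t), -3*t^2*exp(6*t) + 11*t*exp(6*t)]
  [t^2*exp(6*t)/2 - 3*t*exp(6*t), 3*t^2*exp(6*t)/2 - 8*t*exp(6*t), -3*t^2*exp(6*t)/2 + 7*t*exp(6*t) + exp(6*t)]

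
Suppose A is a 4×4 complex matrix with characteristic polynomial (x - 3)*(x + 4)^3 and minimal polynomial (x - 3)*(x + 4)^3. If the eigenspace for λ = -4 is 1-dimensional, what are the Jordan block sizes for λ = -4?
Block sizes for λ = -4: [3]

Step 1 — from the characteristic polynomial, algebraic multiplicity of λ = -4 is 3. From dim ker(A − (-4)·I) = 1, there are exactly 1 Jordan blocks for λ = -4.
Step 2 — from the minimal polynomial, the factor (x + 4)^3 tells us the largest block for λ = -4 has size 3.
Step 3 — with total size 3, 1 blocks, and largest block 3, the block sizes (in nonincreasing order) are [3].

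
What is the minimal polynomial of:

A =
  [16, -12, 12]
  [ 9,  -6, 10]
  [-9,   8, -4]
x^3 - 6*x^2 + 32

The characteristic polynomial is χ_A(x) = (x - 4)^2*(x + 2), so the eigenvalues are known. The minimal polynomial is
  m_A(x) = Π_λ (x − λ)^{k_λ}
where k_λ is the size of the *largest* Jordan block for λ (equivalently, the smallest k with (A − λI)^k v = 0 for every generalised eigenvector v of λ).

  λ = -2: largest Jordan block has size 1, contributing (x + 2)
  λ = 4: largest Jordan block has size 2, contributing (x − 4)^2

So m_A(x) = (x - 4)^2*(x + 2) = x^3 - 6*x^2 + 32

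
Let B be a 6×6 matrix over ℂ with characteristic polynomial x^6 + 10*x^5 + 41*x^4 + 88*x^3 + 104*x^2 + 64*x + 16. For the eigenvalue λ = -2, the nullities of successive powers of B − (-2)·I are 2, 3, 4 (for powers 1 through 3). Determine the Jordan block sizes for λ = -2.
Block sizes for λ = -2: [3, 1]

From the dimensions of kernels of powers, the number of Jordan blocks of size at least j is d_j − d_{j−1} where d_j = dim ker(N^j) (with d_0 = 0). Computing the differences gives [2, 1, 1].
The number of blocks of size exactly k is (#blocks of size ≥ k) − (#blocks of size ≥ k + 1), so the partition is: 1 block(s) of size 1, 1 block(s) of size 3.
In nonincreasing order the block sizes are [3, 1].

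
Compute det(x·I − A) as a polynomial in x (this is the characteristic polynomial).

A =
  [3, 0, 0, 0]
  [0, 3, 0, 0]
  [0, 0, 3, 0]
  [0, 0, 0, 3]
x^4 - 12*x^3 + 54*x^2 - 108*x + 81

Expanding det(x·I − A) (e.g. by cofactor expansion or by noting that A is similar to its Jordan form J, which has the same characteristic polynomial as A) gives
  χ_A(x) = x^4 - 12*x^3 + 54*x^2 - 108*x + 81
which factors as (x - 3)^4. The eigenvalues (with algebraic multiplicities) are λ = 3 with multiplicity 4.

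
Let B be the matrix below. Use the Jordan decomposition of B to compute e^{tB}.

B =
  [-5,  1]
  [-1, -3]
e^{tB} =
  [-t*exp(-4*t) + exp(-4*t), t*exp(-4*t)]
  [-t*exp(-4*t), t*exp(-4*t) + exp(-4*t)]

Strategy: write B = P · J · P⁻¹ where J is a Jordan canonical form, so e^{tB} = P · e^{tJ} · P⁻¹, and e^{tJ} can be computed block-by-block.

B has Jordan form
J =
  [-4,  1]
  [ 0, -4]
(up to reordering of blocks).

Per-block formulas:
  For a 2×2 Jordan block J_2(-4): exp(t · J_2(-4)) = e^(-4t)·(I + t·N), where N is the 2×2 nilpotent shift.

After assembling e^{tJ} and conjugating by P, we get:

e^{tB} =
  [-t*exp(-4*t) + exp(-4*t), t*exp(-4*t)]
  [-t*exp(-4*t), t*exp(-4*t) + exp(-4*t)]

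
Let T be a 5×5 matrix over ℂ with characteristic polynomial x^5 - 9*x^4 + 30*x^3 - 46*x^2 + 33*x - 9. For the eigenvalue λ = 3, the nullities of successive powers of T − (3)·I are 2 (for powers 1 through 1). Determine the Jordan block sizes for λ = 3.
Block sizes for λ = 3: [1, 1]

From the dimensions of kernels of powers, the number of Jordan blocks of size at least j is d_j − d_{j−1} where d_j = dim ker(N^j) (with d_0 = 0). Computing the differences gives [2].
The number of blocks of size exactly k is (#blocks of size ≥ k) − (#blocks of size ≥ k + 1), so the partition is: 2 block(s) of size 1.
In nonincreasing order the block sizes are [1, 1].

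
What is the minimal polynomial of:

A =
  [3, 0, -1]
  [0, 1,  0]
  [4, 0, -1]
x^2 - 2*x + 1

The characteristic polynomial is χ_A(x) = (x - 1)^3, so the eigenvalues are known. The minimal polynomial is
  m_A(x) = Π_λ (x − λ)^{k_λ}
where k_λ is the size of the *largest* Jordan block for λ (equivalently, the smallest k with (A − λI)^k v = 0 for every generalised eigenvector v of λ).

  λ = 1: largest Jordan block has size 2, contributing (x − 1)^2

So m_A(x) = (x - 1)^2 = x^2 - 2*x + 1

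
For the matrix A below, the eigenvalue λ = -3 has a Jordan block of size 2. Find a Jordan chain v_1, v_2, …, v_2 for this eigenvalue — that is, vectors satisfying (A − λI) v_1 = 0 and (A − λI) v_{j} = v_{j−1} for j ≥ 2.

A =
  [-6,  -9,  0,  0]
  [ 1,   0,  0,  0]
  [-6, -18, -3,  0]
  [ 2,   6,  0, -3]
A Jordan chain for λ = -3 of length 2:
v_1 = (-3, 1, -6, 2)ᵀ
v_2 = (1, 0, 0, 0)ᵀ

Let N = A − (-3)·I. We want v_2 with N^2 v_2 = 0 but N^1 v_2 ≠ 0; then v_{j-1} := N · v_j for j = 2, …, 2.

Pick v_2 = (1, 0, 0, 0)ᵀ.
Then v_1 = N · v_2 = (-3, 1, -6, 2)ᵀ.

Sanity check: (A − (-3)·I) v_1 = (0, 0, 0, 0)ᵀ = 0. ✓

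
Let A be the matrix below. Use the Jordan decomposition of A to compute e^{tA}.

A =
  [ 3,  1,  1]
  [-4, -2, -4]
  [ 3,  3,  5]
e^{tA} =
  [t*exp(2*t) + exp(2*t), t*exp(2*t), t*exp(2*t)]
  [-4*t*exp(2*t), -4*t*exp(2*t) + exp(2*t), -4*t*exp(2*t)]
  [3*t*exp(2*t), 3*t*exp(2*t), 3*t*exp(2*t) + exp(2*t)]

Strategy: write A = P · J · P⁻¹ where J is a Jordan canonical form, so e^{tA} = P · e^{tJ} · P⁻¹, and e^{tJ} can be computed block-by-block.

A has Jordan form
J =
  [2, 1, 0]
  [0, 2, 0]
  [0, 0, 2]
(up to reordering of blocks).

Per-block formulas:
  For a 2×2 Jordan block J_2(2): exp(t · J_2(2)) = e^(2t)·(I + t·N), where N is the 2×2 nilpotent shift.
  For a 1×1 block at λ = 2: exp(t · [2]) = [e^(2t)].

After assembling e^{tJ} and conjugating by P, we get:

e^{tA} =
  [t*exp(2*t) + exp(2*t), t*exp(2*t), t*exp(2*t)]
  [-4*t*exp(2*t), -4*t*exp(2*t) + exp(2*t), -4*t*exp(2*t)]
  [3*t*exp(2*t), 3*t*exp(2*t), 3*t*exp(2*t) + exp(2*t)]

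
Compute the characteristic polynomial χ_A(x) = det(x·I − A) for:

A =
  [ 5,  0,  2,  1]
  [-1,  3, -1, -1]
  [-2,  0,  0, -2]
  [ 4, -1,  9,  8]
x^4 - 16*x^3 + 96*x^2 - 256*x + 256

Expanding det(x·I − A) (e.g. by cofactor expansion or by noting that A is similar to its Jordan form J, which has the same characteristic polynomial as A) gives
  χ_A(x) = x^4 - 16*x^3 + 96*x^2 - 256*x + 256
which factors as (x - 4)^4. The eigenvalues (with algebraic multiplicities) are λ = 4 with multiplicity 4.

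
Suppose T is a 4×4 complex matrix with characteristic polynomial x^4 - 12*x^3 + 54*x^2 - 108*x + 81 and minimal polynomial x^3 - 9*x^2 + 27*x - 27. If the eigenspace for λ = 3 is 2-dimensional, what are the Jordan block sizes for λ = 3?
Block sizes for λ = 3: [3, 1]

Step 1 — from the characteristic polynomial, algebraic multiplicity of λ = 3 is 4. From dim ker(T − (3)·I) = 2, there are exactly 2 Jordan blocks for λ = 3.
Step 2 — from the minimal polynomial, the factor (x − 3)^3 tells us the largest block for λ = 3 has size 3.
Step 3 — with total size 4, 2 blocks, and largest block 3, the block sizes (in nonincreasing order) are [3, 1].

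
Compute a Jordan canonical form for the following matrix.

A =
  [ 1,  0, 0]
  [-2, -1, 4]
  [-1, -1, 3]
J_2(1) ⊕ J_1(1)

The characteristic polynomial is
  det(x·I − A) = x^3 - 3*x^2 + 3*x - 1 = (x - 1)^3

Eigenvalues and multiplicities (the geometric multiplicity of λ is n − rank(A − λI), which equals the number of Jordan blocks for λ):
  λ = 1: algebraic multiplicity = 3, geometric multiplicity = 2

Determining the block sizes for each eigenvalue:
  λ = 1: 2 blocks summing to 3 forces exactly one block of size 2 and the rest size 1 → block sizes [2, 1]

Assembling the blocks gives a Jordan form
J =
  [1, 1, 0]
  [0, 1, 0]
  [0, 0, 1]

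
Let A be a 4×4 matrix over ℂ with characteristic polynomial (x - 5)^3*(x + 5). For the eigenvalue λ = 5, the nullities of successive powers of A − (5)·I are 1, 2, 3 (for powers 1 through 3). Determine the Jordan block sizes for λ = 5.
Block sizes for λ = 5: [3]

From the dimensions of kernels of powers, the number of Jordan blocks of size at least j is d_j − d_{j−1} where d_j = dim ker(N^j) (with d_0 = 0). Computing the differences gives [1, 1, 1].
The number of blocks of size exactly k is (#blocks of size ≥ k) − (#blocks of size ≥ k + 1), so the partition is: 1 block(s) of size 3.
In nonincreasing order the block sizes are [3].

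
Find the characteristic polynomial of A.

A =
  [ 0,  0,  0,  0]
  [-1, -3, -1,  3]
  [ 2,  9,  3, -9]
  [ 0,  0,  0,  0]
x^4

Expanding det(x·I − A) (e.g. by cofactor expansion or by noting that A is similar to its Jordan form J, which has the same characteristic polynomial as A) gives
  χ_A(x) = x^4
which factors as x^4. The eigenvalues (with algebraic multiplicities) are λ = 0 with multiplicity 4.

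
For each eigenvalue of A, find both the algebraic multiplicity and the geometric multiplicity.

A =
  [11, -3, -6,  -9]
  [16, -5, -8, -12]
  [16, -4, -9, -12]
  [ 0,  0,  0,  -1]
λ = -1: alg = 4, geom = 3

Step 1 — factor the characteristic polynomial to read off the algebraic multiplicities:
  χ_A(x) = (x + 1)^4

Step 2 — compute geometric multiplicities via the rank-nullity identity g(λ) = n − rank(A − λI):
  rank(A − (-1)·I) = 1, so dim ker(A − (-1)·I) = n − 1 = 3

Summary:
  λ = -1: algebraic multiplicity = 4, geometric multiplicity = 3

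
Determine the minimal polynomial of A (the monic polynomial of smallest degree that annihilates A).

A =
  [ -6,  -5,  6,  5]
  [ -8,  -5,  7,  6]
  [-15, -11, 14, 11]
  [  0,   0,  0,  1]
x^3 - 3*x^2 + 3*x - 1

The characteristic polynomial is χ_A(x) = (x - 1)^4, so the eigenvalues are known. The minimal polynomial is
  m_A(x) = Π_λ (x − λ)^{k_λ}
where k_λ is the size of the *largest* Jordan block for λ (equivalently, the smallest k with (A − λI)^k v = 0 for every generalised eigenvector v of λ).

  λ = 1: largest Jordan block has size 3, contributing (x − 1)^3

So m_A(x) = (x - 1)^3 = x^3 - 3*x^2 + 3*x - 1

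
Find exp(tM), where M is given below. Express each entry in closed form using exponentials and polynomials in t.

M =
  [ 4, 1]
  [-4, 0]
e^{tM} =
  [2*t*exp(2*t) + exp(2*t), t*exp(2*t)]
  [-4*t*exp(2*t), -2*t*exp(2*t) + exp(2*t)]

Strategy: write M = P · J · P⁻¹ where J is a Jordan canonical form, so e^{tM} = P · e^{tJ} · P⁻¹, and e^{tJ} can be computed block-by-block.

M has Jordan form
J =
  [2, 1]
  [0, 2]
(up to reordering of blocks).

Per-block formulas:
  For a 2×2 Jordan block J_2(2): exp(t · J_2(2)) = e^(2t)·(I + t·N), where N is the 2×2 nilpotent shift.

After assembling e^{tJ} and conjugating by P, we get:

e^{tM} =
  [2*t*exp(2*t) + exp(2*t), t*exp(2*t)]
  [-4*t*exp(2*t), -2*t*exp(2*t) + exp(2*t)]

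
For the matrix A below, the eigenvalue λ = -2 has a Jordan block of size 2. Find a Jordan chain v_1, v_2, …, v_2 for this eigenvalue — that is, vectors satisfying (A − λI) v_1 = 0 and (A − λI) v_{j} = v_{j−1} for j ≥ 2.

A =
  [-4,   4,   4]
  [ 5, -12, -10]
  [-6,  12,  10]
A Jordan chain for λ = -2 of length 2:
v_1 = (-2, 5, -6)ᵀ
v_2 = (1, 0, 0)ᵀ

Let N = A − (-2)·I. We want v_2 with N^2 v_2 = 0 but N^1 v_2 ≠ 0; then v_{j-1} := N · v_j for j = 2, …, 2.

Pick v_2 = (1, 0, 0)ᵀ.
Then v_1 = N · v_2 = (-2, 5, -6)ᵀ.

Sanity check: (A − (-2)·I) v_1 = (0, 0, 0)ᵀ = 0. ✓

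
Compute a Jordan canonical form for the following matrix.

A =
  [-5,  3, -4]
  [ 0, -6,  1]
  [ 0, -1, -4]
J_3(-5)

The characteristic polynomial is
  det(x·I − A) = x^3 + 15*x^2 + 75*x + 125 = (x + 5)^3

Eigenvalues and multiplicities (the geometric multiplicity of λ is n − rank(A − λI), which equals the number of Jordan blocks for λ):
  λ = -5: algebraic multiplicity = 3, geometric multiplicity = 1

Determining the block sizes for each eigenvalue:
  λ = -5: one block (gm = 1), so the single block has size am = 3 → block sizes [3]

Assembling the blocks gives a Jordan form
J =
  [-5,  1,  0]
  [ 0, -5,  1]
  [ 0,  0, -5]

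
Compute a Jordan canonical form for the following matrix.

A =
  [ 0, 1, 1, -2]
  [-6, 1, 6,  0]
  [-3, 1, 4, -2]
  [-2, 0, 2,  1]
J_2(1) ⊕ J_1(1) ⊕ J_1(3)

The characteristic polynomial is
  det(x·I − A) = x^4 - 6*x^3 + 12*x^2 - 10*x + 3 = (x - 3)*(x - 1)^3

Eigenvalues and multiplicities (the geometric multiplicity of λ is n − rank(A − λI), which equals the number of Jordan blocks for λ):
  λ = 1: algebraic multiplicity = 3, geometric multiplicity = 2
  λ = 3: algebraic multiplicity = 1, geometric multiplicity = 1

Determining the block sizes for each eigenvalue:
  λ = 1: 2 blocks summing to 3 forces exactly one block of size 2 and the rest size 1 → block sizes [2, 1]
  λ = 3: one block (gm = 1), so the single block has size am = 1 → block sizes [1]

Assembling the blocks gives a Jordan form
J =
  [1, 1, 0, 0]
  [0, 1, 0, 0]
  [0, 0, 1, 0]
  [0, 0, 0, 3]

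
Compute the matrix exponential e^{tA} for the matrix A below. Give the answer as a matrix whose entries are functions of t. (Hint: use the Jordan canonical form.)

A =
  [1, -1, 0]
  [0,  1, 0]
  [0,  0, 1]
e^{tA} =
  [exp(t), -t*exp(t), 0]
  [0, exp(t), 0]
  [0, 0, exp(t)]

Strategy: write A = P · J · P⁻¹ where J is a Jordan canonical form, so e^{tA} = P · e^{tJ} · P⁻¹, and e^{tJ} can be computed block-by-block.

A has Jordan form
J =
  [1, 1, 0]
  [0, 1, 0]
  [0, 0, 1]
(up to reordering of blocks).

Per-block formulas:
  For a 2×2 Jordan block J_2(1): exp(t · J_2(1)) = e^(1t)·(I + t·N), where N is the 2×2 nilpotent shift.
  For a 1×1 block at λ = 1: exp(t · [1]) = [e^(1t)].

After assembling e^{tJ} and conjugating by P, we get:

e^{tA} =
  [exp(t), -t*exp(t), 0]
  [0, exp(t), 0]
  [0, 0, exp(t)]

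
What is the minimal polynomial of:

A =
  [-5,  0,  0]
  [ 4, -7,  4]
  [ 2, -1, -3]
x^2 + 10*x + 25

The characteristic polynomial is χ_A(x) = (x + 5)^3, so the eigenvalues are known. The minimal polynomial is
  m_A(x) = Π_λ (x − λ)^{k_λ}
where k_λ is the size of the *largest* Jordan block for λ (equivalently, the smallest k with (A − λI)^k v = 0 for every generalised eigenvector v of λ).

  λ = -5: largest Jordan block has size 2, contributing (x + 5)^2

So m_A(x) = (x + 5)^2 = x^2 + 10*x + 25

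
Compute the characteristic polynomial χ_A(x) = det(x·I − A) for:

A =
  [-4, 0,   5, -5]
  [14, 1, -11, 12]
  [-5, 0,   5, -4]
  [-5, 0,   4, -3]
x^4 + x^3 - 9*x^2 + 11*x - 4

Expanding det(x·I − A) (e.g. by cofactor expansion or by noting that A is similar to its Jordan form J, which has the same characteristic polynomial as A) gives
  χ_A(x) = x^4 + x^3 - 9*x^2 + 11*x - 4
which factors as (x - 1)^3*(x + 4). The eigenvalues (with algebraic multiplicities) are λ = -4 with multiplicity 1, λ = 1 with multiplicity 3.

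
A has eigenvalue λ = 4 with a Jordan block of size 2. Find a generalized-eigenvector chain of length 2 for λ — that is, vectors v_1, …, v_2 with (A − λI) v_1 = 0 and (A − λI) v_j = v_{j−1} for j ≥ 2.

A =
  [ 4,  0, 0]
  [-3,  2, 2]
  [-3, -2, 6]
A Jordan chain for λ = 4 of length 2:
v_1 = (0, -3, -3)ᵀ
v_2 = (1, 0, 0)ᵀ

Let N = A − (4)·I. We want v_2 with N^2 v_2 = 0 but N^1 v_2 ≠ 0; then v_{j-1} := N · v_j for j = 2, …, 2.

Pick v_2 = (1, 0, 0)ᵀ.
Then v_1 = N · v_2 = (0, -3, -3)ᵀ.

Sanity check: (A − (4)·I) v_1 = (0, 0, 0)ᵀ = 0. ✓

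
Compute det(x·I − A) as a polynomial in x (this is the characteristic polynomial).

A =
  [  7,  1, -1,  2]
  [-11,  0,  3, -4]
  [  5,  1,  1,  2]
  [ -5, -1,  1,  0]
x^4 - 8*x^3 + 24*x^2 - 32*x + 16

Expanding det(x·I − A) (e.g. by cofactor expansion or by noting that A is similar to its Jordan form J, which has the same characteristic polynomial as A) gives
  χ_A(x) = x^4 - 8*x^3 + 24*x^2 - 32*x + 16
which factors as (x - 2)^4. The eigenvalues (with algebraic multiplicities) are λ = 2 with multiplicity 4.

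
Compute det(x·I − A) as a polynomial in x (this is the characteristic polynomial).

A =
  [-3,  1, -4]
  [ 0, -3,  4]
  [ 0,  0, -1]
x^3 + 7*x^2 + 15*x + 9

Expanding det(x·I − A) (e.g. by cofactor expansion or by noting that A is similar to its Jordan form J, which has the same characteristic polynomial as A) gives
  χ_A(x) = x^3 + 7*x^2 + 15*x + 9
which factors as (x + 1)*(x + 3)^2. The eigenvalues (with algebraic multiplicities) are λ = -3 with multiplicity 2, λ = -1 with multiplicity 1.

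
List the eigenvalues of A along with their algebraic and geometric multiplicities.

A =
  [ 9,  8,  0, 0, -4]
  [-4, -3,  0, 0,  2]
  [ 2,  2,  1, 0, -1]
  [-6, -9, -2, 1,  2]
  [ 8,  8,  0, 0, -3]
λ = 1: alg = 5, geom = 3

Step 1 — factor the characteristic polynomial to read off the algebraic multiplicities:
  χ_A(x) = (x - 1)^5

Step 2 — compute geometric multiplicities via the rank-nullity identity g(λ) = n − rank(A − λI):
  rank(A − (1)·I) = 2, so dim ker(A − (1)·I) = n − 2 = 3

Summary:
  λ = 1: algebraic multiplicity = 5, geometric multiplicity = 3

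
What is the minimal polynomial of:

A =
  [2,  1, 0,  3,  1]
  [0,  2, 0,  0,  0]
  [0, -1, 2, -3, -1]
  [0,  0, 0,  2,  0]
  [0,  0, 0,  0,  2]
x^2 - 4*x + 4

The characteristic polynomial is χ_A(x) = (x - 2)^5, so the eigenvalues are known. The minimal polynomial is
  m_A(x) = Π_λ (x − λ)^{k_λ}
where k_λ is the size of the *largest* Jordan block for λ (equivalently, the smallest k with (A − λI)^k v = 0 for every generalised eigenvector v of λ).

  λ = 2: largest Jordan block has size 2, contributing (x − 2)^2

So m_A(x) = (x - 2)^2 = x^2 - 4*x + 4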